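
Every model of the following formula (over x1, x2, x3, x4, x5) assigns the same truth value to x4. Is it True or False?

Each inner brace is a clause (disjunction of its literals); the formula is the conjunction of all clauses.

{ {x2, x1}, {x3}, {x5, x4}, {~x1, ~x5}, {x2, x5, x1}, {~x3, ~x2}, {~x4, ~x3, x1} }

Suppose x4 = 0.
The clause (x3) is unit, so x3 = 1.
The clause (x5) is unit, so x5 = 1.
The clause (~x1) is unit, so x1 = 0.
The clause (x2) is unit, so x2 = 1.
But (~x2) is also a unit clause — contradiction.
So every satisfying assignment has x4 = True.

True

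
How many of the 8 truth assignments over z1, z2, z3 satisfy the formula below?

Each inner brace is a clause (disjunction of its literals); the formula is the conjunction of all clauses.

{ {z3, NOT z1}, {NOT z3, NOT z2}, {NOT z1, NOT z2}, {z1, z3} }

2

There are 2^3 = 8 truth assignments over (z1, z2, z3).
Check each against the 4 clauses (columns in the order z1, z2, z3):
  F F F  ✗ fails (z1 OR z3)
  F F T  ✓ satisfies all
  F T F  ✗ fails (z1 OR z3)
  F T T  ✗ fails (NOT z3 OR NOT z2)
  T F F  ✗ fails (z3 OR NOT z1)
  T F T  ✓ satisfies all
  T T F  ✗ fails (z3 OR NOT z1)
  T T T  ✗ fails (NOT z3 OR NOT z2)
2 of the 8 rows are models.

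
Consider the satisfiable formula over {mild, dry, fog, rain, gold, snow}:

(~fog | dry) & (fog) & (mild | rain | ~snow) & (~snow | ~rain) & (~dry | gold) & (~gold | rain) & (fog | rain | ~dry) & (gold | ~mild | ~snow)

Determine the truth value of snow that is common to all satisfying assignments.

False

Suppose snow = 1.
(fog) alone gives fog = 1.
(dry) alone gives dry = 1.
(~rain) alone gives rain = 0.
(mild) alone gives mild = 1.
(gold) alone gives gold = 1.
That conflicts with the unit clause (~gold).
So every satisfying assignment has snow = False.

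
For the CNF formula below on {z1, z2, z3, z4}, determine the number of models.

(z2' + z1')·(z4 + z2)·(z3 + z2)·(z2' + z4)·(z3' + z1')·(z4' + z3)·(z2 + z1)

1

There are 2^4 = 16 truth assignments over (z1, z2, z3, z4).
Split on z4. With z4 = 1, the clauses containing z4 are satisfied and z4' drops from the rest; 1 of the 2^3 = 8 assignments to the other variables satisfy what remains.
With z4 = 0, by the same count on the reduced clause set, 0 assignments work.
Total: 1 + 0 = 1.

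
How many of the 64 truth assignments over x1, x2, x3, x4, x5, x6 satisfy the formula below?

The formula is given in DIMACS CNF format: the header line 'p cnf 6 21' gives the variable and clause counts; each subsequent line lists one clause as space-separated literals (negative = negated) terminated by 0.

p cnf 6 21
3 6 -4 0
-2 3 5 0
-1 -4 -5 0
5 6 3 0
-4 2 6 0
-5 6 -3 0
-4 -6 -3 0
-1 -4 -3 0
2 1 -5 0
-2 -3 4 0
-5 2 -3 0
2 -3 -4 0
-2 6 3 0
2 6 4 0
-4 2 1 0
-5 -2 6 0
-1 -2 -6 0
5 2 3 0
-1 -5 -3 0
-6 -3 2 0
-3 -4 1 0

There are 2^6 = 64 truth assignments over (x1, x2, x3, x4, x5, x6).
Split on x3. With x3 = True, the clauses containing x3 are satisfied and ¬x3 drops from the rest; 0 of the 2^5 = 32 assignments to the other variables satisfy what remains.
With x3 = False, by the same count on the reduced clause set, 3 assignments work.
Total: 0 + 3 = 3.

3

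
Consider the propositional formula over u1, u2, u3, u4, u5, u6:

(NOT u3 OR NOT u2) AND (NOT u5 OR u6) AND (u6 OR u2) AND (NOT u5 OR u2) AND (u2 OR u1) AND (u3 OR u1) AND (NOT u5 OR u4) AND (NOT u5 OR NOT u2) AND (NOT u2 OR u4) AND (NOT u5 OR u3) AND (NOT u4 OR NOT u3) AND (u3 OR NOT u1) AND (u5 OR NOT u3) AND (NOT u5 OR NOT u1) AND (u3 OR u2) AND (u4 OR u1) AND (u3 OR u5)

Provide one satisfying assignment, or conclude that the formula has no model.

Suppose u3 = false.
Unit clause (u1) forces u1 = true.
But (NOT u1) is also a unit clause — contradiction.
Undo u3 and try u3 = true.
Unit clause (NOT u2) forces u2 = false.
Unit clause (u6) forces u6 = true.
Unit clause (NOT u5) forces u5 = false.
But (u5) is also a unit clause — contradiction.
Neither u3 = true nor u3 = false works.

UNSATISFIABLE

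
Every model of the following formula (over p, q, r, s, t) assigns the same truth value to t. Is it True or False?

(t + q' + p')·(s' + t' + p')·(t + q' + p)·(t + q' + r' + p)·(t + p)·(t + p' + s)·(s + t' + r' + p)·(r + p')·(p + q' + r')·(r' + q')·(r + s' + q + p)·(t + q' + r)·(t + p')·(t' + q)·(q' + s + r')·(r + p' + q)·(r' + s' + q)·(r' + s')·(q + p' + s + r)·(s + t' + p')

True

Suppose t = 0.
From the singleton clause (p), p = 1.
Now (p') is unsatisfied and unit — conflict.
So every satisfying assignment has t = True.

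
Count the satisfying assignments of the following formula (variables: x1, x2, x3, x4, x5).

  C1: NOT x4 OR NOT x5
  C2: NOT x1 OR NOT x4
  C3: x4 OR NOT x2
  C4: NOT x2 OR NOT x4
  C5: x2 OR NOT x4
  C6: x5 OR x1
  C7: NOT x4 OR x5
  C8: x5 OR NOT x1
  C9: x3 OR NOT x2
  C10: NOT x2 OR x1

There are 2^5 = 32 truth assignments over (x1, x2, x3, x4, x5).
Split on x5. With x5 = true, the clauses containing x5 are satisfied and NOT x5 drops from the rest; 4 of the 2^4 = 16 assignments to the other variables satisfy what remains.
With x5 = false, by the same count on the reduced clause set, 0 assignments work.
(One model: x1=F, x2=F, x3=F, x4=F, x5=T.)
Total: 4 + 0 = 4.

4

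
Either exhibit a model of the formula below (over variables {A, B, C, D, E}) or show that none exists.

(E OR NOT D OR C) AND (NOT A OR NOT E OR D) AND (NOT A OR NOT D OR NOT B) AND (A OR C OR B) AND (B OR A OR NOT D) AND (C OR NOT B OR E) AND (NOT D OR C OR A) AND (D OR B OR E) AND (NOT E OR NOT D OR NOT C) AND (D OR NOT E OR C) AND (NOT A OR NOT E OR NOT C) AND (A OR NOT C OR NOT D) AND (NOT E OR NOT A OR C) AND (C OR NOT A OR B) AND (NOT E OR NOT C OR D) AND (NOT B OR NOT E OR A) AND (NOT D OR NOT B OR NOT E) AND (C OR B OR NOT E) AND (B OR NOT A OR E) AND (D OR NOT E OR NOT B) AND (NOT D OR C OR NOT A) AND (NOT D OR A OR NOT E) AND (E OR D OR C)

Branch on E: set E = false.
Branch on D: set D = false.
Unit clause (B) forces B = true.
Unit clause (C) forces C = true.
Every clause is now satisfied; A is unconstrained.

A ↦ false; B ↦ true; C ↦ true; D ↦ false; E ↦ false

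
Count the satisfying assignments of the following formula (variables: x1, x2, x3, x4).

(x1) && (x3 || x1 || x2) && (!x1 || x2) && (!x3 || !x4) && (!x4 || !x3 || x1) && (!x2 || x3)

There are 2^4 = 16 truth assignments over (x1, x2, x3, x4).
Split on x1. With x1 = true, the clauses containing x1 are satisfied and !x1 drops from the rest; 1 of the 2^3 = 8 assignments to the other variables satisfy what remains.
With x1 = false, by the same count on the reduced clause set, 0 assignments work.
Total: 1 + 0 = 1.

1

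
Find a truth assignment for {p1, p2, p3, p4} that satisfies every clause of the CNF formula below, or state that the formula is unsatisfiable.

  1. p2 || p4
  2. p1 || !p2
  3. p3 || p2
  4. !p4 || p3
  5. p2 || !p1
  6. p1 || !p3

p1 ↦ true; p2 ↦ true; p3 ↦ true; p4 ↦ false

Suppose p2 = true.
The clause (p1) is unit, so p1 = true.
Suppose p4 = false.
No clause remains; p3 is free.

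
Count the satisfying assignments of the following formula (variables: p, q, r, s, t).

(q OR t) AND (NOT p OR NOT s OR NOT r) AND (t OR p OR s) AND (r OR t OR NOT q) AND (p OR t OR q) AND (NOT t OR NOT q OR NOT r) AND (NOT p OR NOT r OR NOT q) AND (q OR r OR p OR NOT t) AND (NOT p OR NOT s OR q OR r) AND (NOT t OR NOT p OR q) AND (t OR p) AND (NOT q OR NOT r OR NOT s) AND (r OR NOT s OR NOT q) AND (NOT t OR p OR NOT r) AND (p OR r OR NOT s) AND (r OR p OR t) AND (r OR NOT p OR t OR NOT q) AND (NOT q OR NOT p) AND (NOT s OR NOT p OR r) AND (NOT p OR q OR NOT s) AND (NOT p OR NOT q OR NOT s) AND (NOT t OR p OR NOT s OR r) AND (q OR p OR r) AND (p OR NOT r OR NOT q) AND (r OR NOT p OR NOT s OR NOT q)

1

There are 2^5 = 32 truth assignments over (p, q, r, s, t).
Split on q. With q = true, the clauses containing q are satisfied and NOT q drops from the rest; 1 of the 2^4 = 16 assignments to the other variables satisfy what remains.
With q = false, by the same count on the reduced clause set, 0 assignments work.
(One model: p=F, q=T, r=F, s=F, t=T.)
Total: 1 + 0 = 1.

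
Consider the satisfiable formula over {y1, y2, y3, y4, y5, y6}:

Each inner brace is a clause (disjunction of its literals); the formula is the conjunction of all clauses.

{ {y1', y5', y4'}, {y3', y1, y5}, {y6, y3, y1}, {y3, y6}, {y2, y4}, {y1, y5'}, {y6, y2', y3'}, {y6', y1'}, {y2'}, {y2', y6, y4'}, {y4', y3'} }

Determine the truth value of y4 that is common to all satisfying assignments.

True

Suppose y4 = 0.
Unit clause (y2) forces y2 = 1.
But (y2') is also a unit clause — contradiction.
So every satisfying assignment has y4 = True.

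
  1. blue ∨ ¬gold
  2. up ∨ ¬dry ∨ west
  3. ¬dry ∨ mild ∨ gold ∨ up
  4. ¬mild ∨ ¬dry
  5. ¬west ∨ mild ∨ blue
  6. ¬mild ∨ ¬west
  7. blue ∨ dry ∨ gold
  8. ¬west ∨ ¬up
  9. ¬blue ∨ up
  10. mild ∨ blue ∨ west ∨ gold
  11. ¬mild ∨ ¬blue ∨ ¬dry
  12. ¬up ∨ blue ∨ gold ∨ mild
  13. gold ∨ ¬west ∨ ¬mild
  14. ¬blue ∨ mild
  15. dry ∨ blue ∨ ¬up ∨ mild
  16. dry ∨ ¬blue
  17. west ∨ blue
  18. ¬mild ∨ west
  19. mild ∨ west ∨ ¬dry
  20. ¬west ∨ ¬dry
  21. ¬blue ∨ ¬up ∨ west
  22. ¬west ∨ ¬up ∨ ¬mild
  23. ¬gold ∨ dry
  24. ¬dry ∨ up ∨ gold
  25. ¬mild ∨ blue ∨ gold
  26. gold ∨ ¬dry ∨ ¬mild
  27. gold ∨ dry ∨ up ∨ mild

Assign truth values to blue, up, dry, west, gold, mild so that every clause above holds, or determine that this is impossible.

UNSATISFIABLE

Try blue = True.
From the singleton clause (up), up = True.
From the singleton clause (¬west), west = False.
Now (west) is unsatisfied and unit — conflict.
Backtrack on blue: now try blue = False.
From the singleton clause (¬gold), gold = False.
From the singleton clause (dry), dry = True.
From the singleton clause (¬mild), mild = False.
From the singleton clause (up), up = True.
Now (¬up) is unsatisfied and unit — conflict.
Neither blue = True nor blue = False works.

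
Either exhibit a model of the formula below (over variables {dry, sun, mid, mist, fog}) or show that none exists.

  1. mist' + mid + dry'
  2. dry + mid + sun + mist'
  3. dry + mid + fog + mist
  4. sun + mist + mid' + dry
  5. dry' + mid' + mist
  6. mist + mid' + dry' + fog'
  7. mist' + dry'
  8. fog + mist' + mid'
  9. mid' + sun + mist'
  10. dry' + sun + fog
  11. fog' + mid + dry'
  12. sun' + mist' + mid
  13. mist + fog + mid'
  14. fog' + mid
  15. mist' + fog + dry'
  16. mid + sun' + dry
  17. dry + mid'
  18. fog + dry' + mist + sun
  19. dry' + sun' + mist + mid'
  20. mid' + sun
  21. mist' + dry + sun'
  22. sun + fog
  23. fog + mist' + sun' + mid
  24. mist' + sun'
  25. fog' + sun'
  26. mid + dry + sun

Branch on mist: set mist = 0.
Branch on dry: set dry = 1.
From the singleton clause (mid'), mid = 0.
From the singleton clause (fog'), fog = 0.
From the singleton clause (sun), sun = 1.
This assignment satisfies each clause.

dry=1, sun=1, mid=0, mist=0, fog=0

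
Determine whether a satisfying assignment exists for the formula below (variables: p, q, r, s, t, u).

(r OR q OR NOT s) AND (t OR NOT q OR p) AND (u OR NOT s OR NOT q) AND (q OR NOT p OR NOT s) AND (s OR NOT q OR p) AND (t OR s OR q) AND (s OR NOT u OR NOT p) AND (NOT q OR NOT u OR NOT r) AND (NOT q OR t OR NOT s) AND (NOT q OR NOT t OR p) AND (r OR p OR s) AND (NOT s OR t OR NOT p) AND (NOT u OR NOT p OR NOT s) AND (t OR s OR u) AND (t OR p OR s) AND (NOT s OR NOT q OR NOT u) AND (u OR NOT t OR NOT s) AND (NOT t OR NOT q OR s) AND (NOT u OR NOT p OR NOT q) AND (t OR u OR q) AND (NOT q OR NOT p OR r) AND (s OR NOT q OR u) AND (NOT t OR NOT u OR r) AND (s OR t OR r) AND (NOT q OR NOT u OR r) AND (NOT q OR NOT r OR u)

Try r = true.
Try q = false.
Try p = true.
From the singleton clause (NOT s), s = false.
From the singleton clause (t), t = true.
From the singleton clause (NOT u), u = false.
This assignment satisfies each clause.
A satisfying assignment: p ↦ true, q ↦ false, r ↦ true, s ↦ false, t ↦ true, u ↦ false.

Yes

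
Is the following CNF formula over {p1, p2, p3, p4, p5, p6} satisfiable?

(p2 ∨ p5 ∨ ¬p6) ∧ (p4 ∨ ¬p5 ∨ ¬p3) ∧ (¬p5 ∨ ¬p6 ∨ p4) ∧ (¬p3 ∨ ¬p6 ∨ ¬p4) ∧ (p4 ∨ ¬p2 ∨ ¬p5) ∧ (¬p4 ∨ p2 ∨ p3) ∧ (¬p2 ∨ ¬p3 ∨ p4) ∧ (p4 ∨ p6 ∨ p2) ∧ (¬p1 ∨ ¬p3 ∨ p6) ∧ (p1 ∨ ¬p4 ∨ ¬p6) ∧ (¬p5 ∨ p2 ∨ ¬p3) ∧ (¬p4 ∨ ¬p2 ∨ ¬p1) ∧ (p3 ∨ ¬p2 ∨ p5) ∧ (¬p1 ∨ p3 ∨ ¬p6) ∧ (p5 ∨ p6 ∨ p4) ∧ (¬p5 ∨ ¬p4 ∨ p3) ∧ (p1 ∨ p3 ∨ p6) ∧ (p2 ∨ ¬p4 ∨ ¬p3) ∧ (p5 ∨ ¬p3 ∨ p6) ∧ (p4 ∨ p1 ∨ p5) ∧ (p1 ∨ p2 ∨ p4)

Yes

Suppose p2 = True.
Suppose p4 = True.
Unit clause (¬p1) forces p1 = False.
Unit clause (¬p6) forces p6 = False.
Unit clause (p3) forces p3 = True.
Unit clause (p5) forces p5 = True.
Every clause now holds.
A satisfying assignment: p1: False, p2: True, p3: True, p4: True, p5: True, p6: False.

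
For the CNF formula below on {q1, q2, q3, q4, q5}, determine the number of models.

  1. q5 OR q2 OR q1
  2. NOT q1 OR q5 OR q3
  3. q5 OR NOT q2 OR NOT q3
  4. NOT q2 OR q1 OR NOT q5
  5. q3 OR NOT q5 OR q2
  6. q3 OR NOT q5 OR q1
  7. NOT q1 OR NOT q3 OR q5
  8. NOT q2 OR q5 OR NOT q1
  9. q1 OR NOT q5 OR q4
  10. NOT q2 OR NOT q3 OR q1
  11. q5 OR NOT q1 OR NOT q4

There are 2^5 = 32 truth assignments over (q1, q2, q3, q4, q5).
Split on q1. With q1 = true, the clauses containing q1 are satisfied and NOT q1 drops from the rest; 6 of the 2^4 = 16 assignments to the other variables satisfy what remains.
With q1 = false, by the same count on the reduced clause set, 3 assignments work.
(One model: q1=F, q2=F, q3=T, q4=T, q5=T.)
Total: 6 + 3 = 9.

9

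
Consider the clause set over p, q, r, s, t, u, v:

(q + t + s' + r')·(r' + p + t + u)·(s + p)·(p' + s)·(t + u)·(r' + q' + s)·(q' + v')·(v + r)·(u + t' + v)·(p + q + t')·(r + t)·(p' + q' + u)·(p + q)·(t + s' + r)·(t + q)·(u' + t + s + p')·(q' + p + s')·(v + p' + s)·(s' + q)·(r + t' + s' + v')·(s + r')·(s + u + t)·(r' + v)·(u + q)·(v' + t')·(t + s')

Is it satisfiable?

Suppose s = 1.
(q) alone gives q = 1.
(v') alone gives v = 0.
(r) alone gives r = 1.
That conflicts with the unit clause (r').
So s must be the other value — set s = 0.
(p) alone gives p = 1.
That conflicts with the unit clause (p').
Neither s = 1 nor s = 0 works.
No assignment satisfies every clause.

No, unsatisfiable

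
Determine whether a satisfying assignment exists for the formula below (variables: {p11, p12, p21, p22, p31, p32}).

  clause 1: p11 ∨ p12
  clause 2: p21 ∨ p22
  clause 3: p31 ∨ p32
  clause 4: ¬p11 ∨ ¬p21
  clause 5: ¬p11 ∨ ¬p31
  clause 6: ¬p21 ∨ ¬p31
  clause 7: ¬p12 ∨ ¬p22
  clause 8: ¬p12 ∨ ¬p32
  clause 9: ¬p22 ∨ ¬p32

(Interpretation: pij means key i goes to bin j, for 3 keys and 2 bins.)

No, unsatisfiable

Case p11 = True:
Unit clause (¬p21) forces p21 = False.
Unit clause (p22) forces p22 = True.
Unit clause (¬p31) forces p31 = False.
Unit clause (p32) forces p32 = True.
Now (¬p32) is unsatisfied and unit — conflict.
Undo p11 and try p11 = False.
Unit clause (p12) forces p12 = True.
Unit clause (¬p22) forces p22 = False.
Unit clause (p21) forces p21 = True.
Unit clause (¬p31) forces p31 = False.
Unit clause (p32) forces p32 = True.
Now (¬p32) is unsatisfied and unit — conflict.
Either choice for p11 ends in contradiction.
No assignment satisfies every clause.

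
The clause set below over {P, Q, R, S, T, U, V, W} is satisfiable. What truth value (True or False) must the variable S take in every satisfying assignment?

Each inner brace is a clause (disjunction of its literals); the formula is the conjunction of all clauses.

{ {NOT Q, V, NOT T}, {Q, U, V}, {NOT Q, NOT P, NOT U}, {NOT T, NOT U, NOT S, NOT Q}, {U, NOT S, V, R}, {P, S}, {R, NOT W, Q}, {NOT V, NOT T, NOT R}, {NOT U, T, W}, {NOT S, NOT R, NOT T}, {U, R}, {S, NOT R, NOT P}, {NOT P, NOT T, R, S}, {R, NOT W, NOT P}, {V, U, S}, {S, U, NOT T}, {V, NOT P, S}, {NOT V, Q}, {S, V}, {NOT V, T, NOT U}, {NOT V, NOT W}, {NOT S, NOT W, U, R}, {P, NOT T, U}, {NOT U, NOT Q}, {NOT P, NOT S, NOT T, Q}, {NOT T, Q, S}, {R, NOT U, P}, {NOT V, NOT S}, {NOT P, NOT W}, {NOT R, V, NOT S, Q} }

Suppose S = false.
Unit clause (P) forces P = true.
Unit clause (NOT R) forces R = false.
Unit clause (U) forces U = true.
Unit clause (NOT Q) forces Q = false.
Unit clause (NOT W) forces W = false.
Unit clause (T) forces T = true.
But (NOT T) is also a unit clause — contradiction.
So every satisfying assignment has S = True.

True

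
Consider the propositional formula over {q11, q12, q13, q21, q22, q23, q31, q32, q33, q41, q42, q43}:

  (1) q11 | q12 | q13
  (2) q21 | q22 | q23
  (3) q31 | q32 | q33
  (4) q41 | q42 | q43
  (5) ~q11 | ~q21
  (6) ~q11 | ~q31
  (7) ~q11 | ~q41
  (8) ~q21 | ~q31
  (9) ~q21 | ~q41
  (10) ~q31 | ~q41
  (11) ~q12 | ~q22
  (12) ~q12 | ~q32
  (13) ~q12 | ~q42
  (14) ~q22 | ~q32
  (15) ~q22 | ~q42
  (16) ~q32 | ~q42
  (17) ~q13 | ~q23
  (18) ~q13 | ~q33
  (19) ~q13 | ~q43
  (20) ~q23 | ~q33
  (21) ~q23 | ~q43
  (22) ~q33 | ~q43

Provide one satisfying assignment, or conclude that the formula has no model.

UNSATISFIABLE

Suppose q11 = 0.
Suppose q12 = 1.
Unit clause (~q22) forces q22 = 0.
Unit clause (~q32) forces q32 = 0.
Unit clause (~q42) forces q42 = 0.
Suppose q21 = 1.
Unit clause (~q31) forces q31 = 0.
Unit clause (q33) forces q33 = 1.
Unit clause (~q41) forces q41 = 0.
Unit clause (q43) forces q43 = 1.
That conflicts with the unit clause (~q43).
So q21 must be the other value — set q21 = 0.
Unit clause (q23) forces q23 = 1.
Unit clause (~q13) forces q13 = 0.
Unit clause (~q33) forces q33 = 0.
Unit clause (q31) forces q31 = 1.
Unit clause (~q41) forces q41 = 0.
Unit clause (q43) forces q43 = 1.
That conflicts with the unit clause (~q43).
Neither q21 = 1 nor q21 = 0 works.
So q12 must be the other value — set q12 = 0.
Unit clause (q13) forces q13 = 1.
Unit clause (~q23) forces q23 = 0.
Unit clause (~q33) forces q33 = 0.
Unit clause (~q43) forces q43 = 0.
Suppose q21 = 1.
Unit clause (~q31) forces q31 = 0.
Unit clause (q32) forces q32 = 1.
Unit clause (~q41) forces q41 = 0.
Unit clause (q42) forces q42 = 1.
That conflicts with the unit clause (~q42).
So q21 must be the other value — set q21 = 0.
Unit clause (q22) forces q22 = 1.
Unit clause (~q32) forces q32 = 0.
Unit clause (q31) forces q31 = 1.
Unit clause (~q41) forces q41 = 0.
Unit clause (q42) forces q42 = 1.
That conflicts with the unit clause (~q42).
Neither q21 = 1 nor q21 = 0 works.
Neither q12 = 1 nor q12 = 0 works.
So q11 must be the other value — set q11 = 1.
Unit clause (~q21) forces q21 = 0.
Unit clause (~q31) forces q31 = 0.
Unit clause (~q41) forces q41 = 0.
Suppose q22 = 1.
Unit clause (~q12) forces q12 = 0.
Unit clause (~q32) forces q32 = 0.
Unit clause (q33) forces q33 = 1.
Unit clause (~q42) forces q42 = 0.
Unit clause (q43) forces q43 = 1.
That conflicts with the unit clause (~q43).
So q22 must be the other value — set q22 = 0.
Unit clause (q23) forces q23 = 1.
Unit clause (~q13) forces q13 = 0.
Unit clause (~q33) forces q33 = 0.
Unit clause (q32) forces q32 = 1.
Unit clause (~q12) forces q12 = 0.
Unit clause (~q42) forces q42 = 0.
Unit clause (q43) forces q43 = 1.
That conflicts with the unit clause (~q43).
Neither q22 = 1 nor q22 = 0 works.
Neither q11 = 1 nor q11 = 0 works.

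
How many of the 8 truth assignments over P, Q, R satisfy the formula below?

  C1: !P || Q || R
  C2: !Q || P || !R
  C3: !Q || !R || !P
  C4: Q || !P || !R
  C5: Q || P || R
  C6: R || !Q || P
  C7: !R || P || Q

There are 2^3 = 8 truth assignments over (P, Q, R).
Check each against the 7 clauses (columns in the order P, Q, R):
  F F F  ✗ fails (Q || P || R)
  F F T  ✗ fails (!R || P || Q)
  F T F  ✗ fails (R || !Q || P)
  F T T  ✗ fails (!Q || P || !R)
  T F F  ✗ fails (!P || Q || R)
  T F T  ✗ fails (Q || !P || !R)
  T T F  ✓ satisfies all
  T T T  ✗ fails (!Q || !R || !P)
1 of the 8 rows is a model.

1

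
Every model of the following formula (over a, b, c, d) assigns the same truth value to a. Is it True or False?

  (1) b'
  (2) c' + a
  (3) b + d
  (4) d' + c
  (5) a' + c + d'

True

Suppose a = 0.
The clause (b') is unit, so b = 0.
The clause (c') is unit, so c = 0.
The clause (d) is unit, so d = 1.
Now (d') is unsatisfied and unit — conflict.
So every satisfying assignment has a = True.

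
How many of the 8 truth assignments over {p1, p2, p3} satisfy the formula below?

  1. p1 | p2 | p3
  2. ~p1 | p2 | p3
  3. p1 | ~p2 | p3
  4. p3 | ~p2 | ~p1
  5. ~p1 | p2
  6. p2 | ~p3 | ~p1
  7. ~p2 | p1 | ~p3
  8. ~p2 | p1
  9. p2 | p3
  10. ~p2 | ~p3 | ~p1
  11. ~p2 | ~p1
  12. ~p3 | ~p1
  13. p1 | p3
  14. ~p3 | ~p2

1

There are 2^3 = 8 truth assignments over (p1, p2, p3).
Check each against the 14 clauses (columns in the order p1, p2, p3):
  F F F  ✗ fails (p1 | p2 | p3)
  F F T  ✓ satisfies all
  F T F  ✗ fails (p1 | ~p2 | p3)
  F T T  ✗ fails (~p2 | p1 | ~p3)
  T F F  ✗ fails (~p1 | p2 | p3)
  T F T  ✗ fails (~p1 | p2)
  T T F  ✗ fails (p3 | ~p2 | ~p1)
  T T T  ✗ fails (~p2 | ~p3 | ~p1)
1 of the 8 rows is a model.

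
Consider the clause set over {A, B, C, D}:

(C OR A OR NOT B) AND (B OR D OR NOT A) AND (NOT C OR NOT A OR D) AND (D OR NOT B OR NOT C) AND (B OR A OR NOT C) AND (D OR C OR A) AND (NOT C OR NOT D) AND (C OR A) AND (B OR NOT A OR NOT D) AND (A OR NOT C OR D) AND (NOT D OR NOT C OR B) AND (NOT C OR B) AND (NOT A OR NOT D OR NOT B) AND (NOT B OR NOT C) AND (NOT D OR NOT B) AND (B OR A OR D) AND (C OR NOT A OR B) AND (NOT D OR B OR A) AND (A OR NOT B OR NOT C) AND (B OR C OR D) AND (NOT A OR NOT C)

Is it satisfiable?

Try C = false.
From the singleton clause (A), A = true.
From the singleton clause (B), B = true.
From the singleton clause (NOT D), D = false.
Every clause now holds.
A satisfying assignment: A ↦ true,  B ↦ true,  C ↦ false,  D ↦ false.

Yes, satisfiable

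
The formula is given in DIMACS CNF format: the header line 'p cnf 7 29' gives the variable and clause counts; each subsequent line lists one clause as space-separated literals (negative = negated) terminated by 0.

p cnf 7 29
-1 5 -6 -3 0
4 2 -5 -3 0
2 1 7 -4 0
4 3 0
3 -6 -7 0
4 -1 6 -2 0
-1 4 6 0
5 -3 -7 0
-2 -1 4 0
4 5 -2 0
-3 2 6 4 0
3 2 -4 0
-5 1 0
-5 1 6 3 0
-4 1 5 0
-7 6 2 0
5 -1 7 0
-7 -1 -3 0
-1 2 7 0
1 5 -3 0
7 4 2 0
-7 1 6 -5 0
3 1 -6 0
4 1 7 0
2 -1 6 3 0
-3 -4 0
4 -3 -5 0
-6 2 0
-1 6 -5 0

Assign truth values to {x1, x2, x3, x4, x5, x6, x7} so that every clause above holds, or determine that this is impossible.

x1=True; x2=True; x3=False; x4=True; x5=True; x6=True; x7=False

Try x4 = True.
From the singleton clause (¬x3), x3 = False.
From the singleton clause (x2), x2 = True.
Try x6 = True.
From the singleton clause (¬x7), x7 = False.
From the singleton clause (x1), x1 = True.
From the singleton clause (x5), x5 = True.
This assignment satisfies each clause.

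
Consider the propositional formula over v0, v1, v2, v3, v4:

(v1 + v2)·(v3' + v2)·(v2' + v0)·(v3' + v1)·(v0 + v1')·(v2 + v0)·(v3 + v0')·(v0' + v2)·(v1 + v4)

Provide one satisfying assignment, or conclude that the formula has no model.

v0 ↦ 1; v1 ↦ 1; v2 ↦ 1; v3 ↦ 1; v4 ↦ 1

Branch on v1: set v1 = 1.
The clause (v0) is unit, so v0 = 1.
The clause (v3) is unit, so v3 = 1.
The clause (v2) is unit, so v2 = 1.
All clauses hold; v4 can take either value.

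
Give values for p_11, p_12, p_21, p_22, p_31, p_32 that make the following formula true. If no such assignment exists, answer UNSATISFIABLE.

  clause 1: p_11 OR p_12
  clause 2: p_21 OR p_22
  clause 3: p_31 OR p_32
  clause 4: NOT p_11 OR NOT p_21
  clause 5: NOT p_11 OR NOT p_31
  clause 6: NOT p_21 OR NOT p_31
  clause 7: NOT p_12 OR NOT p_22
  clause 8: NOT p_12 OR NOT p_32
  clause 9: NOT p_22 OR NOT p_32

Case p_11 = true:
The clause (NOT p_21) is unit, so p_21 = false.
The clause (p_22) is unit, so p_22 = true.
The clause (NOT p_31) is unit, so p_31 = false.
The clause (p_32) is unit, so p_32 = true.
Now (NOT p_32) is unsatisfied and unit — conflict.
Backtrack on p_11: now try p_11 = false.
The clause (p_12) is unit, so p_12 = true.
The clause (NOT p_22) is unit, so p_22 = false.
The clause (p_21) is unit, so p_21 = true.
The clause (NOT p_31) is unit, so p_31 = false.
The clause (p_32) is unit, so p_32 = true.
Now (NOT p_32) is unsatisfied and unit — conflict.
Neither p_11 = true nor p_11 = false works.

UNSATISFIABLE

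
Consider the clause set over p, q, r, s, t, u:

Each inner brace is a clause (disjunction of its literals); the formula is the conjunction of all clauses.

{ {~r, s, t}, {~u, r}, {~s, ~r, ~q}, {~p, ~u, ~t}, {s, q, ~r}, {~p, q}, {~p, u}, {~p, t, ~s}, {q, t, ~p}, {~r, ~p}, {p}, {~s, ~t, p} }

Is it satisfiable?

Unit clause (p) forces p = 1.
Unit clause (q) forces q = 1.
Unit clause (u) forces u = 1.
Unit clause (r) forces r = 1.
But (~r) is also a unit clause — contradiction.
No assignment satisfies every clause.

No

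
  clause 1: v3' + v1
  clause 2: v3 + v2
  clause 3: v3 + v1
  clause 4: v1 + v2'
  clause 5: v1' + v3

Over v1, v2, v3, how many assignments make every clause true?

There are 2^3 = 8 truth assignments over (v1, v2, v3).
Check each against the 5 clauses (columns in the order v1, v2, v3):
  F F F  ✗ fails (v3 + v2)
  F F T  ✗ fails (v3' + v1)
  F T F  ✗ fails (v3 + v1)
  F T T  ✗ fails (v3' + v1)
  T F F  ✗ fails (v3 + v2)
  T F T  ✓ satisfies all
  T T F  ✗ fails (v1' + v3)
  T T T  ✓ satisfies all
2 of the 8 rows are models.

2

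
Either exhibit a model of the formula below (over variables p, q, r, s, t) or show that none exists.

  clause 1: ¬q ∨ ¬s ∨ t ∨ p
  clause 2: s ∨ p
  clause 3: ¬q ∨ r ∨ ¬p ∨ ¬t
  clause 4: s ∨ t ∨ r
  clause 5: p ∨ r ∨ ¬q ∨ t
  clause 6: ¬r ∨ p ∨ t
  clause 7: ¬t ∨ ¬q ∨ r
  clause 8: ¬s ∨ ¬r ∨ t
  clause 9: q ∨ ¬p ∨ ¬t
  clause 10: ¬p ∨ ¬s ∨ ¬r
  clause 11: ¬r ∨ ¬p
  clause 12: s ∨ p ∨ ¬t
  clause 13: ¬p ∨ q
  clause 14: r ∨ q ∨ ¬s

p: True,  q: True,  r: False,  s: True,  t: False

Try s = True.
Try r = False.
The clause (q) is unit, so q = True.
The clause (¬t) is unit, so t = False.
The clause (p) is unit, so p = True.
Every clause now holds.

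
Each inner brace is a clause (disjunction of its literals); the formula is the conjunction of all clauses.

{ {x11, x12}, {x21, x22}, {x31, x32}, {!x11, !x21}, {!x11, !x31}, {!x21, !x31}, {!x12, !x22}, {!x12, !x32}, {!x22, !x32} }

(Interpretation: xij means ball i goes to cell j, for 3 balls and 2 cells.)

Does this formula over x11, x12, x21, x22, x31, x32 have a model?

Branch on x11: set x11 = true.
The clause (!x21) is unit, so x21 = false.
The clause (x22) is unit, so x22 = true.
The clause (!x31) is unit, so x31 = false.
The clause (x32) is unit, so x32 = true.
But (!x32) is also a unit clause — contradiction.
Backtrack on x11: now try x11 = false.
The clause (x12) is unit, so x12 = true.
The clause (!x22) is unit, so x22 = false.
The clause (x21) is unit, so x21 = true.
The clause (!x31) is unit, so x31 = false.
The clause (x32) is unit, so x32 = true.
But (!x32) is also a unit clause — contradiction.
Either choice for x11 ends in contradiction.
No assignment satisfies every clause.

No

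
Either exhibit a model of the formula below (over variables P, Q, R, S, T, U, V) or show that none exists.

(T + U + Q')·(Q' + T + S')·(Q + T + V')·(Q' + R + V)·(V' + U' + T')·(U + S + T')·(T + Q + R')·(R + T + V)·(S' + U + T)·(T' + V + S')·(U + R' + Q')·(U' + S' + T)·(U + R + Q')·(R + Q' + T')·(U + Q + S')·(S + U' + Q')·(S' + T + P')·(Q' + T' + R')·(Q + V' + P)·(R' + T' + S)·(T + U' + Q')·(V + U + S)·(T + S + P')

P=0, Q=0, R=0, S=0, T=1, U=1, V=0

Try T = 1.
Try V = 0.
Unit clause (S') forces S = 0.
Unit clause (U) forces U = 1.
Unit clause (Q') forces Q = 0.
Unit clause (R') forces R = 0.
Every clause is now satisfied; P is unconstrained.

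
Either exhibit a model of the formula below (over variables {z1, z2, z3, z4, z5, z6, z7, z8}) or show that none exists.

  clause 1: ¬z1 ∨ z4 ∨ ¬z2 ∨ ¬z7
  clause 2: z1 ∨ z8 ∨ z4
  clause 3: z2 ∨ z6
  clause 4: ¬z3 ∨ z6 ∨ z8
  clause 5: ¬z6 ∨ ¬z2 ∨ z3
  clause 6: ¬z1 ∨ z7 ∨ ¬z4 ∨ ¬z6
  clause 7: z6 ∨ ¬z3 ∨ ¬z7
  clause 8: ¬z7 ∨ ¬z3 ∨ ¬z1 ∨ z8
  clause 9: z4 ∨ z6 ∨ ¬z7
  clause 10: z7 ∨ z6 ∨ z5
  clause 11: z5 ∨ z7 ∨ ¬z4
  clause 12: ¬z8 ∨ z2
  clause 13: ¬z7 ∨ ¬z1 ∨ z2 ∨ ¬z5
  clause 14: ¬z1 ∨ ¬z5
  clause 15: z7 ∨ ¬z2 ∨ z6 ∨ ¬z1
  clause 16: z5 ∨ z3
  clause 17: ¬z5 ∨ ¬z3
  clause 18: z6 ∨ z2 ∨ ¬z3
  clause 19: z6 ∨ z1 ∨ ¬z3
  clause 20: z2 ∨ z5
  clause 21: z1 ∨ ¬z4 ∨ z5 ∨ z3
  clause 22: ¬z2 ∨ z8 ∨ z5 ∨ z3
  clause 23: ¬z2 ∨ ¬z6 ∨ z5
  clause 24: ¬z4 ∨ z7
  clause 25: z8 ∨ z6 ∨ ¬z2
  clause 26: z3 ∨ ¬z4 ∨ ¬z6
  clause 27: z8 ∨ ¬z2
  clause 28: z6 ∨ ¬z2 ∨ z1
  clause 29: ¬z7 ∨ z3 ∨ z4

UNSATISFIABLE

Branch on z2: set z2 = True.
From the singleton clause (z8), z8 = True.
Branch on z6: set z6 = False.
From the singleton clause (z1), z1 = True.
From the singleton clause (¬z5), z5 = False.
From the singleton clause (z7), z7 = True.
From the singleton clause (z4), z4 = True.
From the singleton clause (¬z3), z3 = False.
Now (z3) is unsatisfied and unit — conflict.
Backtrack on z6: now try z6 = True.
From the singleton clause (z3), z3 = True.
From the singleton clause (¬z5), z5 = False.
Now (z5) is unsatisfied and unit — conflict.
Either choice for z6 ends in contradiction.
Backtrack on z2: now try z2 = False.
From the singleton clause (z6), z6 = True.
From the singleton clause (¬z8), z8 = False.
From the singleton clause (z5), z5 = True.
From the singleton clause (¬z1), z1 = False.
From the singleton clause (z4), z4 = True.
From the singleton clause (¬z3), z3 = False.
Now (z3) is unsatisfied and unit — conflict.
Either choice for z2 ends in contradiction.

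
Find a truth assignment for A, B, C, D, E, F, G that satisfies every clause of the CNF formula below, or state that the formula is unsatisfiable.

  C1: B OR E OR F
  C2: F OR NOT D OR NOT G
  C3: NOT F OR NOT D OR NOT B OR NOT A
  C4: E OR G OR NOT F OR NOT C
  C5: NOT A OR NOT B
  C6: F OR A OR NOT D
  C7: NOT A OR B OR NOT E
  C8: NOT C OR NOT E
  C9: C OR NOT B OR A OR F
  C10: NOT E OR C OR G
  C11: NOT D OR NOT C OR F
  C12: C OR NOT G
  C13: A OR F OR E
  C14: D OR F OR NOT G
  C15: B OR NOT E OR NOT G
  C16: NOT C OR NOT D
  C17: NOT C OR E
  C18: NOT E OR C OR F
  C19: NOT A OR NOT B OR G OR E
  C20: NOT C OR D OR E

A ↦ false; B ↦ false; C ↦ false; D ↦ true; E ↦ false; F ↦ true; G ↦ false

Suppose A = false.
Suppose F = true.
Suppose C = false.
From the singleton clause (NOT G), G = false.
From the singleton clause (NOT E), E = false.
No clause remains; B, D are free.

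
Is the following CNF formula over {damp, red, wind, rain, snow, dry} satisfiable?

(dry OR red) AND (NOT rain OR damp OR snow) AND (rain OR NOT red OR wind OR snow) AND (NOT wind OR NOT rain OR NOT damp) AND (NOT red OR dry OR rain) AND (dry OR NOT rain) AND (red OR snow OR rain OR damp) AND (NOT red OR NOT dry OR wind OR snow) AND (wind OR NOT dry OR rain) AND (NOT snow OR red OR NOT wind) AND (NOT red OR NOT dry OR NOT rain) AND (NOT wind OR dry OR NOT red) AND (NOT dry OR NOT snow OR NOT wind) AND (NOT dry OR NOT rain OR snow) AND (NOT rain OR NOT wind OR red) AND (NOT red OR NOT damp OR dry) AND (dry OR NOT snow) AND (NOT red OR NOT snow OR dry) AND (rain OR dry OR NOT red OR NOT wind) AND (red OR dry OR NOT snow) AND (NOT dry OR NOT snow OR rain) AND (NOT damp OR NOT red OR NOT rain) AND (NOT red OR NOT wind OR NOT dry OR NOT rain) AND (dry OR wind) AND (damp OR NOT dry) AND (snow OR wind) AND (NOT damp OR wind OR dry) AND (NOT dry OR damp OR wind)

Satisfiable

Case dry = true:
The clause (damp) is unit, so damp = true.
Case wind = false:
The clause (rain) is unit, so rain = true.
The clause (NOT red) is unit, so red = false.
The clause (snow) is unit, so snow = true.
Every clause now holds.
A satisfying assignment: damp ↦ true, red ↦ false, wind ↦ false, rain ↦ true, snow ↦ true, dry ↦ true.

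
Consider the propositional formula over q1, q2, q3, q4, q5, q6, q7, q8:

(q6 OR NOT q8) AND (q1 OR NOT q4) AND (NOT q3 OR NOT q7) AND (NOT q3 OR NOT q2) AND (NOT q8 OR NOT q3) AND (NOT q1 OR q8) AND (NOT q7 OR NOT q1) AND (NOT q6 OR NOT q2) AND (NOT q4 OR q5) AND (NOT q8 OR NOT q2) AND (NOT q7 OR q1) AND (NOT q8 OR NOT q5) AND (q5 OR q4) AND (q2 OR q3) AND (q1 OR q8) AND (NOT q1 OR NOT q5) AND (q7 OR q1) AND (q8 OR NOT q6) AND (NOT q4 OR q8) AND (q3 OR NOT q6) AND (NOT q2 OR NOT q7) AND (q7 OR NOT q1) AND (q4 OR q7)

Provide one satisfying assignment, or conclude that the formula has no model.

UNSATISFIABLE

Try q6 = true.
From the singleton clause (NOT q2), q2 = false.
From the singleton clause (q3), q3 = true.
From the singleton clause (NOT q7), q7 = false.
From the singleton clause (NOT q8), q8 = false.
Now (q8) is unsatisfied and unit — conflict.
Backtrack on q6: now try q6 = false.
From the singleton clause (NOT q8), q8 = false.
From the singleton clause (NOT q1), q1 = false.
Now (q1) is unsatisfied and unit — conflict.
Both values of q6 lead to a conflict.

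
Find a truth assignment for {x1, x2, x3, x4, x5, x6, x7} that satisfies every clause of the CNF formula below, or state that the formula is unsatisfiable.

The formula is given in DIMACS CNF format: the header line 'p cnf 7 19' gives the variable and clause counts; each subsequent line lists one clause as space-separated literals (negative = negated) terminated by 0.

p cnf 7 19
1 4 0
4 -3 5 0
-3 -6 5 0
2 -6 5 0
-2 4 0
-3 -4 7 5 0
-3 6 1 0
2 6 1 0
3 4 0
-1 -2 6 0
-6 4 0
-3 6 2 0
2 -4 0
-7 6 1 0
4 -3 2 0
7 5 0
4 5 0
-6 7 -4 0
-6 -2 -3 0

Try x1 = False.
(x4) alone gives x4 = True.
(x2) alone gives x2 = True.
Try x3 = False.
Try x7 = False.
(x5) alone gives x5 = True.
(¬x6) alone gives x6 = False.
All clauses are satisfied.

x1: False; x2: True; x3: False; x4: True; x5: True; x6: False; x7: False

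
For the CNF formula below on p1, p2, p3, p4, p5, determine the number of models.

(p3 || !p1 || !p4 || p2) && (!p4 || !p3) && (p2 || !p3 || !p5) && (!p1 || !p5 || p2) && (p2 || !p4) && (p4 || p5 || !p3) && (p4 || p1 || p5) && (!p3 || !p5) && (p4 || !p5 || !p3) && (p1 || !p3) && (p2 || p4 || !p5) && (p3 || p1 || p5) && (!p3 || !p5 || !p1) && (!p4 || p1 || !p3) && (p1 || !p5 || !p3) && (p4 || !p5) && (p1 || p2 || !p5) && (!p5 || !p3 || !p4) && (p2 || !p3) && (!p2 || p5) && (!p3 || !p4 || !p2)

3

There are 2^5 = 32 truth assignments over (p1, p2, p3, p4, p5).
Split on p4. With p4 = true, the clauses containing p4 are satisfied and !p4 drops from the rest; 2 of the 2^4 = 16 assignments to the other variables satisfy what remains.
With p4 = false, by the same count on the reduced clause set, 1 assignment works.
(One model: p1=F, p2=T, p3=F, p4=T, p5=T.)
Total: 2 + 1 = 3.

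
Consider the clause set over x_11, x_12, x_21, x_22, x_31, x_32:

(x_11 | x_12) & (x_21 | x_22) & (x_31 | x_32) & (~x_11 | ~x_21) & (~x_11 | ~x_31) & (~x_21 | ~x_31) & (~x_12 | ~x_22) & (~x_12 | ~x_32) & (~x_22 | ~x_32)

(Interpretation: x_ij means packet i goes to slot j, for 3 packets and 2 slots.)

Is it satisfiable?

Unsatisfiable

Suppose x_11 = 1.
Unit clause (~x_21) forces x_21 = 0.
Unit clause (x_22) forces x_22 = 1.
Unit clause (~x_31) forces x_31 = 0.
Unit clause (x_32) forces x_32 = 1.
Now (~x_32) is unsatisfied and unit — conflict.
That branch fails; take x_11 = 0 instead.
Unit clause (x_12) forces x_12 = 1.
Unit clause (~x_22) forces x_22 = 0.
Unit clause (x_21) forces x_21 = 1.
Unit clause (~x_31) forces x_31 = 0.
Unit clause (x_32) forces x_32 = 1.
Now (~x_32) is unsatisfied and unit — conflict.
Neither x_11 = 1 nor x_11 = 0 works.
No assignment satisfies every clause.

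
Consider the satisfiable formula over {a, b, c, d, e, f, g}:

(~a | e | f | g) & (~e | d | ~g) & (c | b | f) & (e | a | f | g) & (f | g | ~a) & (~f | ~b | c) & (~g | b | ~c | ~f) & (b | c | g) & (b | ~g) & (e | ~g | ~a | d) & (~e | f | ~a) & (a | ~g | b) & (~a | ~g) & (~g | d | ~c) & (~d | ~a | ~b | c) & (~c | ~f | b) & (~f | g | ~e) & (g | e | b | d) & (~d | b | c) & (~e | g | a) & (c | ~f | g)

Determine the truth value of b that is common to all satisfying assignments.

True

Suppose b = 0.
Unit clause (~g) forces g = 0.
Unit clause (c) forces c = 1.
Unit clause (~f) forces f = 0.
Unit clause (~a) forces a = 0.
Unit clause (e) forces e = 1.
That conflicts with the unit clause (~e).
So every satisfying assignment has b = True.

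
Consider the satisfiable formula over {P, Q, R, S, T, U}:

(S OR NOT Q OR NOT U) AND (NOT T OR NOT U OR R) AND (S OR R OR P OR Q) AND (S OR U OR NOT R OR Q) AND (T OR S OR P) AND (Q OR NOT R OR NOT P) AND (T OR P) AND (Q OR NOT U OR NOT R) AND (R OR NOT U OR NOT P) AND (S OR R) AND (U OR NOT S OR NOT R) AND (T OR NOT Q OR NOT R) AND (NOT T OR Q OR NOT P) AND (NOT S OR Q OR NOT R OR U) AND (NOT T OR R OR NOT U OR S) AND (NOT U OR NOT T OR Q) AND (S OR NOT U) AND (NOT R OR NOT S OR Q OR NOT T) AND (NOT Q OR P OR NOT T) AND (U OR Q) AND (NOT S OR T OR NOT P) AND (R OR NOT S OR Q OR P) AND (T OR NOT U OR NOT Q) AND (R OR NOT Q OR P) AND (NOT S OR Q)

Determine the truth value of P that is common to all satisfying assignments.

Suppose P = false.
Unit clause (T) forces T = true.
Unit clause (NOT Q) forces Q = false.
Unit clause (NOT U) forces U = false.
That conflicts with the unit clause (U).
So every satisfying assignment has P = True.

True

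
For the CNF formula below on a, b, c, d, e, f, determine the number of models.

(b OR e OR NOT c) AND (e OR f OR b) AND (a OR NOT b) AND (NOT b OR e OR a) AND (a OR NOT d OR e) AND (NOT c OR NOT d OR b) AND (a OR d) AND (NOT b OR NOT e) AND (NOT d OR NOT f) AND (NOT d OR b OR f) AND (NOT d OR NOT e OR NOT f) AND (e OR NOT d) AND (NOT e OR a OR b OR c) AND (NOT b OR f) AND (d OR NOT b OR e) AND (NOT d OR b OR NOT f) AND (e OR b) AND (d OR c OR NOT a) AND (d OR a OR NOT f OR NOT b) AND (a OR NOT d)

2

There are 2^6 = 64 truth assignments over (a, b, c, d, e, f).
Split on a. With a = true, the clauses containing a are satisfied and NOT a drops from the rest; 2 of the 2^5 = 32 assignments to the other variables satisfy what remains.
With a = false, by the same count on the reduced clause set, 0 assignments work.
(One model: a=T, b=F, c=T, d=F, e=T, f=F.)
Total: 2 + 0 = 2.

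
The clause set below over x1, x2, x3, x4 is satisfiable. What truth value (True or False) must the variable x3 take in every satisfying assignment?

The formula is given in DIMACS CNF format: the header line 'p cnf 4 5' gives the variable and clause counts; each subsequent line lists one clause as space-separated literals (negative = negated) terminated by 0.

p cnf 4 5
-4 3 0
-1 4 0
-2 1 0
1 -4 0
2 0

True

Suppose x3 = False.
From the singleton clause (¬x4), x4 = False.
From the singleton clause (¬x1), x1 = False.
From the singleton clause (¬x2), x2 = False.
But (x2) is also a unit clause — contradiction.
So every satisfying assignment has x3 = True.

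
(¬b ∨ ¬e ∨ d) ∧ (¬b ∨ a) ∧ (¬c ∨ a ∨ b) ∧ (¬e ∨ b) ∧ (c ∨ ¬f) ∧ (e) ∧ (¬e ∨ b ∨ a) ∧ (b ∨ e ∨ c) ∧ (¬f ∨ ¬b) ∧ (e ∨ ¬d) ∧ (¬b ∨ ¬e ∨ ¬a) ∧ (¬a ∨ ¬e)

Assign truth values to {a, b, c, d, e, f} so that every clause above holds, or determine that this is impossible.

Unit clause (e) forces e = True.
Unit clause (b) forces b = True.
Unit clause (d) forces d = True.
Unit clause (a) forces a = True.
But (¬a) is also a unit clause — contradiction.

UNSATISFIABLE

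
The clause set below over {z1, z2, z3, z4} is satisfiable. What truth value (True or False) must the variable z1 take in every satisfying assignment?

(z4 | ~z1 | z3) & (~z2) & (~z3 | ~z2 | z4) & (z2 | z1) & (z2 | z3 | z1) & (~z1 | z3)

Suppose z1 = 0.
From the singleton clause (~z2), z2 = 0.
Now (z2) is unsatisfied and unit — conflict.
So every satisfying assignment has z1 = True.

True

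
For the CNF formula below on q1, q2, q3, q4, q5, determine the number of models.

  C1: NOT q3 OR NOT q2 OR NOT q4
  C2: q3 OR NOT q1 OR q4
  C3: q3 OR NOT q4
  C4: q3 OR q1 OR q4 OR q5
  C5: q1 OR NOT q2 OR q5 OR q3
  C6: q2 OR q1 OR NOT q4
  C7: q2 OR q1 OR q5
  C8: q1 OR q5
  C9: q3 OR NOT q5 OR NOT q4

There are 2^5 = 32 truth assignments over (q1, q2, q3, q4, q5).
Split on q3. With q3 = true, the clauses containing q3 are satisfied and NOT q3 drops from the rest; 8 of the 2^4 = 16 assignments to the other variables satisfy what remains.
With q3 = false, by the same count on the reduced clause set, 2 assignments work.
(One model: q1=F, q2=F, q3=F, q4=F, q5=T.)
Total: 8 + 2 = 10.

10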